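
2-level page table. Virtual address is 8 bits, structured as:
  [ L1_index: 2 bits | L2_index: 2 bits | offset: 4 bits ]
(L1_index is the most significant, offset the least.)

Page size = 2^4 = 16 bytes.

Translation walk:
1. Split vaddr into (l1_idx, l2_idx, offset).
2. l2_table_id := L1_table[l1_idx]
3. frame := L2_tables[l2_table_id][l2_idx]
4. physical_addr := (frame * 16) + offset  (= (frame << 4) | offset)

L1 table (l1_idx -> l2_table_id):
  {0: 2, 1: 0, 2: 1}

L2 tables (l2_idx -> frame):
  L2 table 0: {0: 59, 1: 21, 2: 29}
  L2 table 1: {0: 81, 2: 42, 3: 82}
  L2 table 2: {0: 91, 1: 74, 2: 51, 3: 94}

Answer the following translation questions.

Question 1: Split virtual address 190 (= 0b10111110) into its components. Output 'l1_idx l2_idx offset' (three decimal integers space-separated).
vaddr = 190 = 0b10111110
  top 2 bits -> l1_idx = 2
  next 2 bits -> l2_idx = 3
  bottom 4 bits -> offset = 14

Answer: 2 3 14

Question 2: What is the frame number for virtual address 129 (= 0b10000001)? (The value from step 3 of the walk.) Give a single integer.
Answer: 81

Derivation:
vaddr = 129: l1_idx=2, l2_idx=0
L1[2] = 1; L2[1][0] = 81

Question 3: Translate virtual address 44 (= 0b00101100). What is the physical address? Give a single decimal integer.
Answer: 828

Derivation:
vaddr = 44 = 0b00101100
Split: l1_idx=0, l2_idx=2, offset=12
L1[0] = 2
L2[2][2] = 51
paddr = 51 * 16 + 12 = 828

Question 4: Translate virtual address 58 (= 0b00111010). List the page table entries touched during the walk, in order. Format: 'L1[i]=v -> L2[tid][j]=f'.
vaddr = 58 = 0b00111010
Split: l1_idx=0, l2_idx=3, offset=10

Answer: L1[0]=2 -> L2[2][3]=94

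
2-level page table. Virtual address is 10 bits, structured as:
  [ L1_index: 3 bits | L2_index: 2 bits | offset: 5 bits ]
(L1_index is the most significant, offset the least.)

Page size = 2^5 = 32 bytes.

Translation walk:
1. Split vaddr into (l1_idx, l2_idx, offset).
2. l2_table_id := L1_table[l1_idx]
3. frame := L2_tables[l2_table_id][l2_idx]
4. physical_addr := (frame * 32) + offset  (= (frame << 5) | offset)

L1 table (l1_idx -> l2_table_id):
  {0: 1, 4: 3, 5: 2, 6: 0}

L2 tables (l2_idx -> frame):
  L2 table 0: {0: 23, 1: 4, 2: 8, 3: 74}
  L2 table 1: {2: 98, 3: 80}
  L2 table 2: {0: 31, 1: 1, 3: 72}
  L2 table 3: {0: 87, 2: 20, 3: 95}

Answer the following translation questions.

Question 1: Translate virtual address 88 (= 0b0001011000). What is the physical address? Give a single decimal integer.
vaddr = 88 = 0b0001011000
Split: l1_idx=0, l2_idx=2, offset=24
L1[0] = 1
L2[1][2] = 98
paddr = 98 * 32 + 24 = 3160

Answer: 3160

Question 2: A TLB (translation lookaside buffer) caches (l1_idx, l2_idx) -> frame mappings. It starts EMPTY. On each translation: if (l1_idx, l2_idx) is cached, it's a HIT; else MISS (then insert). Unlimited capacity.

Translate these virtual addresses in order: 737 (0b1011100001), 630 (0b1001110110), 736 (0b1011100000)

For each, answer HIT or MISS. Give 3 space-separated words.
Answer: MISS MISS HIT

Derivation:
vaddr=737: (5,3) not in TLB -> MISS, insert
vaddr=630: (4,3) not in TLB -> MISS, insert
vaddr=736: (5,3) in TLB -> HIT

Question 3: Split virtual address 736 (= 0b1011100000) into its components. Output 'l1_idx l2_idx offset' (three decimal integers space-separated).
vaddr = 736 = 0b1011100000
  top 3 bits -> l1_idx = 5
  next 2 bits -> l2_idx = 3
  bottom 5 bits -> offset = 0

Answer: 5 3 0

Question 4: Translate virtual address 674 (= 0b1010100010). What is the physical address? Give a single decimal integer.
Answer: 34

Derivation:
vaddr = 674 = 0b1010100010
Split: l1_idx=5, l2_idx=1, offset=2
L1[5] = 2
L2[2][1] = 1
paddr = 1 * 32 + 2 = 34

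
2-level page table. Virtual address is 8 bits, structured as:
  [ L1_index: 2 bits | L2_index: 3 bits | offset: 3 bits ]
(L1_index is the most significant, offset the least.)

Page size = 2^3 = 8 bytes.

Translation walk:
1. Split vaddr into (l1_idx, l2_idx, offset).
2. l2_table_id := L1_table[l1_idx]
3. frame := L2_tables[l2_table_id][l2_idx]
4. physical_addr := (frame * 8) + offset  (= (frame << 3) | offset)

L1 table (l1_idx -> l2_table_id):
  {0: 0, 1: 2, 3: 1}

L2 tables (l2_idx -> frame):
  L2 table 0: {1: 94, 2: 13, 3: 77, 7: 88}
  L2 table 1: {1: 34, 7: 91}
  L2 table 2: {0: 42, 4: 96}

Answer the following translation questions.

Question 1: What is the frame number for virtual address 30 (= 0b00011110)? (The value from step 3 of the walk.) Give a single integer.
vaddr = 30: l1_idx=0, l2_idx=3
L1[0] = 0; L2[0][3] = 77

Answer: 77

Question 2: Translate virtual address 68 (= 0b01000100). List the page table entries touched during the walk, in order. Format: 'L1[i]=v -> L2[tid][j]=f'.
vaddr = 68 = 0b01000100
Split: l1_idx=1, l2_idx=0, offset=4

Answer: L1[1]=2 -> L2[2][0]=42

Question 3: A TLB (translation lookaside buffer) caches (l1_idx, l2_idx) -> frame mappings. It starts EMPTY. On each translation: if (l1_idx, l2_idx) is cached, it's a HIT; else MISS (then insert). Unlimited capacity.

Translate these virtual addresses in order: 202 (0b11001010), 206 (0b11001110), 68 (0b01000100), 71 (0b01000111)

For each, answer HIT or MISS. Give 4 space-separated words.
vaddr=202: (3,1) not in TLB -> MISS, insert
vaddr=206: (3,1) in TLB -> HIT
vaddr=68: (1,0) not in TLB -> MISS, insert
vaddr=71: (1,0) in TLB -> HIT

Answer: MISS HIT MISS HIT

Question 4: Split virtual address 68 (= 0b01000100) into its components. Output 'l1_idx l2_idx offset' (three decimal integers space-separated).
vaddr = 68 = 0b01000100
  top 2 bits -> l1_idx = 1
  next 3 bits -> l2_idx = 0
  bottom 3 bits -> offset = 4

Answer: 1 0 4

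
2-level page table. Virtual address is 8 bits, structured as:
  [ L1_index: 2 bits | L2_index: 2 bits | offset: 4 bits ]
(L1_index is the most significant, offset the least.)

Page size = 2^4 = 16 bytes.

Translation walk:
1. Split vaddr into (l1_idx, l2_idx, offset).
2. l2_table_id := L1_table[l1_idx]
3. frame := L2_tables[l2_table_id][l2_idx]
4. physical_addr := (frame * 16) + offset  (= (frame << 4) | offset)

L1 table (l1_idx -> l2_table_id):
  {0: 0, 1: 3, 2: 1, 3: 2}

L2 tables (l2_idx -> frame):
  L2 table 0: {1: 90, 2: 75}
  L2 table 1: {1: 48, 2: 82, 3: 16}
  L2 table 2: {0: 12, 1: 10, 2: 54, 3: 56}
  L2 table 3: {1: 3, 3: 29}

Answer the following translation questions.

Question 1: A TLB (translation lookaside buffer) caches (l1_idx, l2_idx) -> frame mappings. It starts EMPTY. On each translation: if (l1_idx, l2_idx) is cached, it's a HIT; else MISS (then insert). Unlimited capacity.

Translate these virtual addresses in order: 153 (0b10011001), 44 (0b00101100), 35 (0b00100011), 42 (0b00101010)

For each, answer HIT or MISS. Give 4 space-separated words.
Answer: MISS MISS HIT HIT

Derivation:
vaddr=153: (2,1) not in TLB -> MISS, insert
vaddr=44: (0,2) not in TLB -> MISS, insert
vaddr=35: (0,2) in TLB -> HIT
vaddr=42: (0,2) in TLB -> HIT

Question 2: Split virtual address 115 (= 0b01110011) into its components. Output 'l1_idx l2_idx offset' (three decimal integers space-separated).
vaddr = 115 = 0b01110011
  top 2 bits -> l1_idx = 1
  next 2 bits -> l2_idx = 3
  bottom 4 bits -> offset = 3

Answer: 1 3 3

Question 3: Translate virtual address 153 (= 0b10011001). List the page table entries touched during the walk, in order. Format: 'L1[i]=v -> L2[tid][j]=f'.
Answer: L1[2]=1 -> L2[1][1]=48

Derivation:
vaddr = 153 = 0b10011001
Split: l1_idx=2, l2_idx=1, offset=9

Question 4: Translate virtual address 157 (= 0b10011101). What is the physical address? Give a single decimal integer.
vaddr = 157 = 0b10011101
Split: l1_idx=2, l2_idx=1, offset=13
L1[2] = 1
L2[1][1] = 48
paddr = 48 * 16 + 13 = 781

Answer: 781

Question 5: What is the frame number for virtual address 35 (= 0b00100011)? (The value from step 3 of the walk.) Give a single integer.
Answer: 75

Derivation:
vaddr = 35: l1_idx=0, l2_idx=2
L1[0] = 0; L2[0][2] = 75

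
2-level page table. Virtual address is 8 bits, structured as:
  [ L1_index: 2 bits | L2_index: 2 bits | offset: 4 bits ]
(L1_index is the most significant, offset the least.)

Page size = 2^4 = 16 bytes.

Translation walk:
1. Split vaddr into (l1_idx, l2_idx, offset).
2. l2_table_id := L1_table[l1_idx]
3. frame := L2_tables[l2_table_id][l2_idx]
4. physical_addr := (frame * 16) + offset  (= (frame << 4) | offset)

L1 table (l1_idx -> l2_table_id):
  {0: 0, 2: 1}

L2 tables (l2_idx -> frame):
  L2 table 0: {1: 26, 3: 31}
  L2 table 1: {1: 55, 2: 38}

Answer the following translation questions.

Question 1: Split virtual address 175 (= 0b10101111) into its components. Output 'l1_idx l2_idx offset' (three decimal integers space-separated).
vaddr = 175 = 0b10101111
  top 2 bits -> l1_idx = 2
  next 2 bits -> l2_idx = 2
  bottom 4 bits -> offset = 15

Answer: 2 2 15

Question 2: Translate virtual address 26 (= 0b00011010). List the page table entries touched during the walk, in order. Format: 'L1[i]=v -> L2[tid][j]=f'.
Answer: L1[0]=0 -> L2[0][1]=26

Derivation:
vaddr = 26 = 0b00011010
Split: l1_idx=0, l2_idx=1, offset=10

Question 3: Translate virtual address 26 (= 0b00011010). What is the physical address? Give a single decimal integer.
Answer: 426

Derivation:
vaddr = 26 = 0b00011010
Split: l1_idx=0, l2_idx=1, offset=10
L1[0] = 0
L2[0][1] = 26
paddr = 26 * 16 + 10 = 426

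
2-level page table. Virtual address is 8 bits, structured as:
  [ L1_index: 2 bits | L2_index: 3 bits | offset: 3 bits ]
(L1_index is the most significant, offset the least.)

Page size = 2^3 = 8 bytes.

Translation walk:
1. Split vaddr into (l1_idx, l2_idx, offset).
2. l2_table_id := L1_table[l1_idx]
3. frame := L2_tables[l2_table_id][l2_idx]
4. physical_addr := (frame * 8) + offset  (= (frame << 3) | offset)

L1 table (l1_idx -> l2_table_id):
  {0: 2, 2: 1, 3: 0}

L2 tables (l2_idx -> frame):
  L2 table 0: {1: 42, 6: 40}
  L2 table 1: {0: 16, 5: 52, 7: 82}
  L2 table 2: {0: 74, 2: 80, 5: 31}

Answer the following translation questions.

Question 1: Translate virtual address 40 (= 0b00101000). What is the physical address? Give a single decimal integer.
vaddr = 40 = 0b00101000
Split: l1_idx=0, l2_idx=5, offset=0
L1[0] = 2
L2[2][5] = 31
paddr = 31 * 8 + 0 = 248

Answer: 248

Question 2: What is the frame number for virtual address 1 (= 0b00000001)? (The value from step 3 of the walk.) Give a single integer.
Answer: 74

Derivation:
vaddr = 1: l1_idx=0, l2_idx=0
L1[0] = 2; L2[2][0] = 74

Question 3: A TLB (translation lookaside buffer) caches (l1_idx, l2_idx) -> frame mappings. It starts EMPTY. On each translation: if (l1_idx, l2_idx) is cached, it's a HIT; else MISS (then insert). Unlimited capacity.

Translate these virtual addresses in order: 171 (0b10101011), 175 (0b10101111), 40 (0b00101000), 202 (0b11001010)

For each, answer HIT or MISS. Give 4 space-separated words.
vaddr=171: (2,5) not in TLB -> MISS, insert
vaddr=175: (2,5) in TLB -> HIT
vaddr=40: (0,5) not in TLB -> MISS, insert
vaddr=202: (3,1) not in TLB -> MISS, insert

Answer: MISS HIT MISS MISS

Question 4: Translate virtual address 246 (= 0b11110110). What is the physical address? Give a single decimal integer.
Answer: 326

Derivation:
vaddr = 246 = 0b11110110
Split: l1_idx=3, l2_idx=6, offset=6
L1[3] = 0
L2[0][6] = 40
paddr = 40 * 8 + 6 = 326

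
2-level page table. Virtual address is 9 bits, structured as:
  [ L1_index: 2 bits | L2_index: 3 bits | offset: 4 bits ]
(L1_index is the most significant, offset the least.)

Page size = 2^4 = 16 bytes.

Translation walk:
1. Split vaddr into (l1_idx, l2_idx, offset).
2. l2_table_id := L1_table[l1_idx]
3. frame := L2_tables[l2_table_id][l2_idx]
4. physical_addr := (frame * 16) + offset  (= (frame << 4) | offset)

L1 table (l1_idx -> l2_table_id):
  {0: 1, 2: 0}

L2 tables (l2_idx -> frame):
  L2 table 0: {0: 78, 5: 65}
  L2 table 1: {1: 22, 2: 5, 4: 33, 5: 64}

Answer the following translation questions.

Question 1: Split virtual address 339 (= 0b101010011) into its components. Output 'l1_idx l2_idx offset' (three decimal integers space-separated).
Answer: 2 5 3

Derivation:
vaddr = 339 = 0b101010011
  top 2 bits -> l1_idx = 2
  next 3 bits -> l2_idx = 5
  bottom 4 bits -> offset = 3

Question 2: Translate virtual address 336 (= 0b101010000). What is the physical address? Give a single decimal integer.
Answer: 1040

Derivation:
vaddr = 336 = 0b101010000
Split: l1_idx=2, l2_idx=5, offset=0
L1[2] = 0
L2[0][5] = 65
paddr = 65 * 16 + 0 = 1040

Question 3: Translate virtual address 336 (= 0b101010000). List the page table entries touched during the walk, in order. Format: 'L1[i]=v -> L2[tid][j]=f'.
Answer: L1[2]=0 -> L2[0][5]=65

Derivation:
vaddr = 336 = 0b101010000
Split: l1_idx=2, l2_idx=5, offset=0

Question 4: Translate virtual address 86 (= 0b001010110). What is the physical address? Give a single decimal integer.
Answer: 1030

Derivation:
vaddr = 86 = 0b001010110
Split: l1_idx=0, l2_idx=5, offset=6
L1[0] = 1
L2[1][5] = 64
paddr = 64 * 16 + 6 = 1030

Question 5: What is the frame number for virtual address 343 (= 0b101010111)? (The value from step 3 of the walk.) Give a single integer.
vaddr = 343: l1_idx=2, l2_idx=5
L1[2] = 0; L2[0][5] = 65

Answer: 65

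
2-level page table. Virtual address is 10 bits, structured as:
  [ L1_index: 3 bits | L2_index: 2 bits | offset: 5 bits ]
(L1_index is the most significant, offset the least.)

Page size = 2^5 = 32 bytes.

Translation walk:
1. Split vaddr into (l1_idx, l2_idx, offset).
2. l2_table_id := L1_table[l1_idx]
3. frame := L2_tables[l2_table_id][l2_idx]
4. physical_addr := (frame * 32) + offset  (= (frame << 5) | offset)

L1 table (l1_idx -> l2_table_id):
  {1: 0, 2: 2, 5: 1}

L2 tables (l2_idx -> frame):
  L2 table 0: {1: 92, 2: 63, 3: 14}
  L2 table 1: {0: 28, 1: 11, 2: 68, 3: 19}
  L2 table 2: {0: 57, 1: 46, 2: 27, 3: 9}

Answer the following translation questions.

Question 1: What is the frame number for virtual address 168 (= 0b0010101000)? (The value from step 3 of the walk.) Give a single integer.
Answer: 92

Derivation:
vaddr = 168: l1_idx=1, l2_idx=1
L1[1] = 0; L2[0][1] = 92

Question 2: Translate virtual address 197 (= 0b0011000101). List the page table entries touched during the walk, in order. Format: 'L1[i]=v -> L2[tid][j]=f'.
Answer: L1[1]=0 -> L2[0][2]=63

Derivation:
vaddr = 197 = 0b0011000101
Split: l1_idx=1, l2_idx=2, offset=5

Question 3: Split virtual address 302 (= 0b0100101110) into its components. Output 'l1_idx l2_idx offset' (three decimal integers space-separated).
vaddr = 302 = 0b0100101110
  top 3 bits -> l1_idx = 2
  next 2 bits -> l2_idx = 1
  bottom 5 bits -> offset = 14

Answer: 2 1 14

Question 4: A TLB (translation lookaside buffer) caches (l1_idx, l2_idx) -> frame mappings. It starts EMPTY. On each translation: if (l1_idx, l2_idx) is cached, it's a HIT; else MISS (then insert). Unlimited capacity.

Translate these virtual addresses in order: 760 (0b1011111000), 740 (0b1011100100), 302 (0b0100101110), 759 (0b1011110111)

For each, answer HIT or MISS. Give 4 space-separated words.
vaddr=760: (5,3) not in TLB -> MISS, insert
vaddr=740: (5,3) in TLB -> HIT
vaddr=302: (2,1) not in TLB -> MISS, insert
vaddr=759: (5,3) in TLB -> HIT

Answer: MISS HIT MISS HIT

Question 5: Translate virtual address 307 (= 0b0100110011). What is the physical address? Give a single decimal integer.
Answer: 1491

Derivation:
vaddr = 307 = 0b0100110011
Split: l1_idx=2, l2_idx=1, offset=19
L1[2] = 2
L2[2][1] = 46
paddr = 46 * 32 + 19 = 1491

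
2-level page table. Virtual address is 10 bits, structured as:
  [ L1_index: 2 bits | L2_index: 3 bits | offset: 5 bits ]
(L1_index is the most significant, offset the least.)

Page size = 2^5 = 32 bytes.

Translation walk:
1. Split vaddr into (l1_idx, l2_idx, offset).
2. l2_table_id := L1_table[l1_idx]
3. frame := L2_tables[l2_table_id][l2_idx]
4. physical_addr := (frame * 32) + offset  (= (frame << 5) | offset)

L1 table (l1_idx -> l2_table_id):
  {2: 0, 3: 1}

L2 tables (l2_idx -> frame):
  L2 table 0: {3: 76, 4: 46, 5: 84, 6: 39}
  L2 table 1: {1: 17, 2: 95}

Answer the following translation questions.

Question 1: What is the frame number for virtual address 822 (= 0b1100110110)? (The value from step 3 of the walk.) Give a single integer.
vaddr = 822: l1_idx=3, l2_idx=1
L1[3] = 1; L2[1][1] = 17

Answer: 17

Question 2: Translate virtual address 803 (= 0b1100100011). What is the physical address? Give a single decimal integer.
vaddr = 803 = 0b1100100011
Split: l1_idx=3, l2_idx=1, offset=3
L1[3] = 1
L2[1][1] = 17
paddr = 17 * 32 + 3 = 547

Answer: 547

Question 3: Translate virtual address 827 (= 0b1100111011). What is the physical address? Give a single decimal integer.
Answer: 571

Derivation:
vaddr = 827 = 0b1100111011
Split: l1_idx=3, l2_idx=1, offset=27
L1[3] = 1
L2[1][1] = 17
paddr = 17 * 32 + 27 = 571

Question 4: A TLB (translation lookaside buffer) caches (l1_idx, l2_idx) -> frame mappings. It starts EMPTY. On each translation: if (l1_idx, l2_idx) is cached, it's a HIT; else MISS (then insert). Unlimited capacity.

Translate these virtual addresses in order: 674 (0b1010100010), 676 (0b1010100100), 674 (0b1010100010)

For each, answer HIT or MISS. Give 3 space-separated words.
vaddr=674: (2,5) not in TLB -> MISS, insert
vaddr=676: (2,5) in TLB -> HIT
vaddr=674: (2,5) in TLB -> HIT

Answer: MISS HIT HIT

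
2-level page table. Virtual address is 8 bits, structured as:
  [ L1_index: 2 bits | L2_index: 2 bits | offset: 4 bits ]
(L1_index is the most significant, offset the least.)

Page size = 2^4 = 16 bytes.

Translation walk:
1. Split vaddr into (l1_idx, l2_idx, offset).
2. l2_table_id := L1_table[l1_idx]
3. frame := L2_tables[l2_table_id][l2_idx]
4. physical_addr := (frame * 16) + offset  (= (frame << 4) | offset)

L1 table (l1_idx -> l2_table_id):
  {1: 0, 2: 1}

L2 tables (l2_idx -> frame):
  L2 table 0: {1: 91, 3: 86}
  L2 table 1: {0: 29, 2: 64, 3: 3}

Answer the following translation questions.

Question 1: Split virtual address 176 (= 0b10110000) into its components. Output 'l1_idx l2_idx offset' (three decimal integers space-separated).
Answer: 2 3 0

Derivation:
vaddr = 176 = 0b10110000
  top 2 bits -> l1_idx = 2
  next 2 bits -> l2_idx = 3
  bottom 4 bits -> offset = 0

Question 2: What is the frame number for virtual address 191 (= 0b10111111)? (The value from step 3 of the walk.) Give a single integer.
vaddr = 191: l1_idx=2, l2_idx=3
L1[2] = 1; L2[1][3] = 3

Answer: 3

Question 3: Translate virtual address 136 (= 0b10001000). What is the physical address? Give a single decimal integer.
Answer: 472

Derivation:
vaddr = 136 = 0b10001000
Split: l1_idx=2, l2_idx=0, offset=8
L1[2] = 1
L2[1][0] = 29
paddr = 29 * 16 + 8 = 472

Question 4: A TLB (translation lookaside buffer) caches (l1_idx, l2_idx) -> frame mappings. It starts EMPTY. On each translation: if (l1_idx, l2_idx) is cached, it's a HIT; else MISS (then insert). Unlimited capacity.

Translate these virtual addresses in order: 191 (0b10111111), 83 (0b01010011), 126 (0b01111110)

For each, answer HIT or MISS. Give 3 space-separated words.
vaddr=191: (2,3) not in TLB -> MISS, insert
vaddr=83: (1,1) not in TLB -> MISS, insert
vaddr=126: (1,3) not in TLB -> MISS, insert

Answer: MISS MISS MISS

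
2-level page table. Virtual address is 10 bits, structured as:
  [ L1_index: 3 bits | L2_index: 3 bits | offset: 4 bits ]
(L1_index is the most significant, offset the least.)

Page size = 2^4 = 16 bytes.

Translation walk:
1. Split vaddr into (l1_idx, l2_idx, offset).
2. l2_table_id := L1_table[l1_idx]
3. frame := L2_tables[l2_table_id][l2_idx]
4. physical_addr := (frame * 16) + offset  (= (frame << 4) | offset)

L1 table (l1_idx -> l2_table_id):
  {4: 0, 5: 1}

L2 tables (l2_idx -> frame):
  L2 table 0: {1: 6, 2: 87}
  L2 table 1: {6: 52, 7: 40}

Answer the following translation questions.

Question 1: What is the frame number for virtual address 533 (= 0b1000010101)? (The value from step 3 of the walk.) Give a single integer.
vaddr = 533: l1_idx=4, l2_idx=1
L1[4] = 0; L2[0][1] = 6

Answer: 6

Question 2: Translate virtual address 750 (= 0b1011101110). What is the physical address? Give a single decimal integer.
Answer: 846

Derivation:
vaddr = 750 = 0b1011101110
Split: l1_idx=5, l2_idx=6, offset=14
L1[5] = 1
L2[1][6] = 52
paddr = 52 * 16 + 14 = 846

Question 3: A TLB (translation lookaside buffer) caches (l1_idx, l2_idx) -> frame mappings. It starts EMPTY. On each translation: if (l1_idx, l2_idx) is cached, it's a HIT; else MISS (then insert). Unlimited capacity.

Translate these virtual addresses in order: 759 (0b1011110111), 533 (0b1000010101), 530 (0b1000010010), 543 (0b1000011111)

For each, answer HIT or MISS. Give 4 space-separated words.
vaddr=759: (5,7) not in TLB -> MISS, insert
vaddr=533: (4,1) not in TLB -> MISS, insert
vaddr=530: (4,1) in TLB -> HIT
vaddr=543: (4,1) in TLB -> HIT

Answer: MISS MISS HIT HIT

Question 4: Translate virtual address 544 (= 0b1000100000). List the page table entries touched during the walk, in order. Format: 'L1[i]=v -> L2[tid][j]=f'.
vaddr = 544 = 0b1000100000
Split: l1_idx=4, l2_idx=2, offset=0

Answer: L1[4]=0 -> L2[0][2]=87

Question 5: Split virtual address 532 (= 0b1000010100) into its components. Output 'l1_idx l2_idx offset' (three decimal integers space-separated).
vaddr = 532 = 0b1000010100
  top 3 bits -> l1_idx = 4
  next 3 bits -> l2_idx = 1
  bottom 4 bits -> offset = 4

Answer: 4 1 4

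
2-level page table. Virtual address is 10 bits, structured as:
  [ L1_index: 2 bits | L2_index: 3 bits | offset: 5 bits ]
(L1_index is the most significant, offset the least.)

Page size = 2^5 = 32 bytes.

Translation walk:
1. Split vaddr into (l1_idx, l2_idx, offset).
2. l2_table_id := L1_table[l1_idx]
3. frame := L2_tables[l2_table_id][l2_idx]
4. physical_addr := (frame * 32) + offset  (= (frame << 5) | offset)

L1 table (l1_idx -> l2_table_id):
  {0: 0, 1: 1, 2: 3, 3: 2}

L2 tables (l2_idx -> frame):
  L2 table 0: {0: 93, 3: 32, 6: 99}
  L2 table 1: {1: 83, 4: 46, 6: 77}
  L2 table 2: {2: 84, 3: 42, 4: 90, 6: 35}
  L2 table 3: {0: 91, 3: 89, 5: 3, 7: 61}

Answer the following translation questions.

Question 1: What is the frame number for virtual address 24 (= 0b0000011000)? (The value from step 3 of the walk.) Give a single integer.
Answer: 93

Derivation:
vaddr = 24: l1_idx=0, l2_idx=0
L1[0] = 0; L2[0][0] = 93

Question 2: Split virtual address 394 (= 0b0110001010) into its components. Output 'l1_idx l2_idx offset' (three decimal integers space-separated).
vaddr = 394 = 0b0110001010
  top 2 bits -> l1_idx = 1
  next 3 bits -> l2_idx = 4
  bottom 5 bits -> offset = 10

Answer: 1 4 10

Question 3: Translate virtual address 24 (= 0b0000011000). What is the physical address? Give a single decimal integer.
Answer: 3000

Derivation:
vaddr = 24 = 0b0000011000
Split: l1_idx=0, l2_idx=0, offset=24
L1[0] = 0
L2[0][0] = 93
paddr = 93 * 32 + 24 = 3000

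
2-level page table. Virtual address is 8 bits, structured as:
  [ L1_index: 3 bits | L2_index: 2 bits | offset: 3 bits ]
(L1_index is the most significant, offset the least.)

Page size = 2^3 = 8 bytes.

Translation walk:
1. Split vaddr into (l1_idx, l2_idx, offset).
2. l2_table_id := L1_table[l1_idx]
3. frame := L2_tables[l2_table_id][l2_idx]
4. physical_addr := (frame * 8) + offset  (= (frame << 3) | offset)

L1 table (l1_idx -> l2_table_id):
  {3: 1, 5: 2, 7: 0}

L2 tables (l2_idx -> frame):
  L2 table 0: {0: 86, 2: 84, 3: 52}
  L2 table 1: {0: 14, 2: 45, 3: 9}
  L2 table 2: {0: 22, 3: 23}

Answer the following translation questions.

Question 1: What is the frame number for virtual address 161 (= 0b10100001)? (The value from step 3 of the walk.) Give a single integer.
Answer: 22

Derivation:
vaddr = 161: l1_idx=5, l2_idx=0
L1[5] = 2; L2[2][0] = 22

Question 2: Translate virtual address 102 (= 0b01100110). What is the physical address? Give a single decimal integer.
vaddr = 102 = 0b01100110
Split: l1_idx=3, l2_idx=0, offset=6
L1[3] = 1
L2[1][0] = 14
paddr = 14 * 8 + 6 = 118

Answer: 118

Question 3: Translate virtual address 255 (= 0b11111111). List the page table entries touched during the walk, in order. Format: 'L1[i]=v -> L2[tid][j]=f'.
vaddr = 255 = 0b11111111
Split: l1_idx=7, l2_idx=3, offset=7

Answer: L1[7]=0 -> L2[0][3]=52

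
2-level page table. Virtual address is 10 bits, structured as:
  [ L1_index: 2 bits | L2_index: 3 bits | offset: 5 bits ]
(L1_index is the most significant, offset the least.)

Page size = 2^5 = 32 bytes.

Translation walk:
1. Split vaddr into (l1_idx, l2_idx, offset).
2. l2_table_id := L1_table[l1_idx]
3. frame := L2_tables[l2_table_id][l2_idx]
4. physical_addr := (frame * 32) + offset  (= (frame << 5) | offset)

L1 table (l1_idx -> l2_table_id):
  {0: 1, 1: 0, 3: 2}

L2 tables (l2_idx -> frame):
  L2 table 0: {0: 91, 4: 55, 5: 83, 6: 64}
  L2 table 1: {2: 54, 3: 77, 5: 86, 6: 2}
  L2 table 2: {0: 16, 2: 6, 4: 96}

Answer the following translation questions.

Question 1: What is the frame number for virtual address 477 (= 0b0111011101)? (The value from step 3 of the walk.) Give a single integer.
Answer: 64

Derivation:
vaddr = 477: l1_idx=1, l2_idx=6
L1[1] = 0; L2[0][6] = 64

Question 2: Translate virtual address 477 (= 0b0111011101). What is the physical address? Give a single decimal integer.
Answer: 2077

Derivation:
vaddr = 477 = 0b0111011101
Split: l1_idx=1, l2_idx=6, offset=29
L1[1] = 0
L2[0][6] = 64
paddr = 64 * 32 + 29 = 2077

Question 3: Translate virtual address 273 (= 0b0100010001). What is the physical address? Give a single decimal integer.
vaddr = 273 = 0b0100010001
Split: l1_idx=1, l2_idx=0, offset=17
L1[1] = 0
L2[0][0] = 91
paddr = 91 * 32 + 17 = 2929

Answer: 2929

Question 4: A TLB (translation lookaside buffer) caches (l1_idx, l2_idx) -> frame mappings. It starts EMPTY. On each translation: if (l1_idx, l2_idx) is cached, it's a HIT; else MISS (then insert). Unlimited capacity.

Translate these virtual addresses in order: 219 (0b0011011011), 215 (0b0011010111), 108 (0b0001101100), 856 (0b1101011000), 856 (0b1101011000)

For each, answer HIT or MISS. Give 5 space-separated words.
vaddr=219: (0,6) not in TLB -> MISS, insert
vaddr=215: (0,6) in TLB -> HIT
vaddr=108: (0,3) not in TLB -> MISS, insert
vaddr=856: (3,2) not in TLB -> MISS, insert
vaddr=856: (3,2) in TLB -> HIT

Answer: MISS HIT MISS MISS HIT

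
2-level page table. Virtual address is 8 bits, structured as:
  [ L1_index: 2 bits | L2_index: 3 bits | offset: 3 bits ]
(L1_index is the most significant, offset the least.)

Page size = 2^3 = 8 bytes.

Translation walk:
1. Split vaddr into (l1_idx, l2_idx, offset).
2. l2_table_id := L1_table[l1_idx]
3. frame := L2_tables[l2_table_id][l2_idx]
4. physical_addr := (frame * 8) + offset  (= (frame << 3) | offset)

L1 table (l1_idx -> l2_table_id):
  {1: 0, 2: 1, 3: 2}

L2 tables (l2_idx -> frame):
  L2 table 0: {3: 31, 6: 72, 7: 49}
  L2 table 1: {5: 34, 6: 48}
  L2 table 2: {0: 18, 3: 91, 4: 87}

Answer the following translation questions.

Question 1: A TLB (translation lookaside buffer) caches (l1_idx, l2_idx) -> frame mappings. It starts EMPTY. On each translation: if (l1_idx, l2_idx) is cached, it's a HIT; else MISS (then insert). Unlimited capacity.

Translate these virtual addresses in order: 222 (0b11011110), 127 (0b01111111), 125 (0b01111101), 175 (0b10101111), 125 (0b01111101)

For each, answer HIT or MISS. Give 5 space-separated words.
Answer: MISS MISS HIT MISS HIT

Derivation:
vaddr=222: (3,3) not in TLB -> MISS, insert
vaddr=127: (1,7) not in TLB -> MISS, insert
vaddr=125: (1,7) in TLB -> HIT
vaddr=175: (2,5) not in TLB -> MISS, insert
vaddr=125: (1,7) in TLB -> HIT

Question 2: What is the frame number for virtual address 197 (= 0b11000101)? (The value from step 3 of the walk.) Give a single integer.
vaddr = 197: l1_idx=3, l2_idx=0
L1[3] = 2; L2[2][0] = 18

Answer: 18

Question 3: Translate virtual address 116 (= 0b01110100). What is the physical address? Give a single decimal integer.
Answer: 580

Derivation:
vaddr = 116 = 0b01110100
Split: l1_idx=1, l2_idx=6, offset=4
L1[1] = 0
L2[0][6] = 72
paddr = 72 * 8 + 4 = 580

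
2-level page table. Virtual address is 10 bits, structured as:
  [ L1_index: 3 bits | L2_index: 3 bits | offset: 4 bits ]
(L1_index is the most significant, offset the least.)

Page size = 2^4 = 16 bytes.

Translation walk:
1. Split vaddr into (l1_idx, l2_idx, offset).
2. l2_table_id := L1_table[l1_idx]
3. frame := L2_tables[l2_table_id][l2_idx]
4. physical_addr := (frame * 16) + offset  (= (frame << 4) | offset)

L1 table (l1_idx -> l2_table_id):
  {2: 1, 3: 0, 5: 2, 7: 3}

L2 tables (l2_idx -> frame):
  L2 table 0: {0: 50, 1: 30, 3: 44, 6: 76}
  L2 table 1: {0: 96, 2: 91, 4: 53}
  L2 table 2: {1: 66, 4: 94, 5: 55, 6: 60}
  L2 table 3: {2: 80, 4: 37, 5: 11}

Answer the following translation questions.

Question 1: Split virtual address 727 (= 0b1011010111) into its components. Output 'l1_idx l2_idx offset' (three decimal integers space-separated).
vaddr = 727 = 0b1011010111
  top 3 bits -> l1_idx = 5
  next 3 bits -> l2_idx = 5
  bottom 4 bits -> offset = 7

Answer: 5 5 7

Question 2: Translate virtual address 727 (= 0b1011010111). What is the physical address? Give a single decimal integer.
vaddr = 727 = 0b1011010111
Split: l1_idx=5, l2_idx=5, offset=7
L1[5] = 2
L2[2][5] = 55
paddr = 55 * 16 + 7 = 887

Answer: 887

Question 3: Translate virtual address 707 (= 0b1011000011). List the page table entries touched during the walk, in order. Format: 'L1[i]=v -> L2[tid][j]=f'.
vaddr = 707 = 0b1011000011
Split: l1_idx=5, l2_idx=4, offset=3

Answer: L1[5]=2 -> L2[2][4]=94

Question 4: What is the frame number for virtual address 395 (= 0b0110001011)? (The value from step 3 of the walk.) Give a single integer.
vaddr = 395: l1_idx=3, l2_idx=0
L1[3] = 0; L2[0][0] = 50

Answer: 50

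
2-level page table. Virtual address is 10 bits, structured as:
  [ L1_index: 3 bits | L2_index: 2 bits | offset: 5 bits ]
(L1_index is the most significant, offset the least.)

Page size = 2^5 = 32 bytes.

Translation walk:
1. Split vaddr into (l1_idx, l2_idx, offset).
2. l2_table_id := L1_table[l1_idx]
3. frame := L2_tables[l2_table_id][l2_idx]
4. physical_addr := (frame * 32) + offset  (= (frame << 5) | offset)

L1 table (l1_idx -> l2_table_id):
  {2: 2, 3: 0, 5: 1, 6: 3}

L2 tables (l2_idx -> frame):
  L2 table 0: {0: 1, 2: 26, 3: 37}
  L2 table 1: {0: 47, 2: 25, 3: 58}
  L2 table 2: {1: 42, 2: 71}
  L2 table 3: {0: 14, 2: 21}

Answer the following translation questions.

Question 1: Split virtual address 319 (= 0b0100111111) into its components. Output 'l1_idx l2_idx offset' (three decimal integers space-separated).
Answer: 2 1 31

Derivation:
vaddr = 319 = 0b0100111111
  top 3 bits -> l1_idx = 2
  next 2 bits -> l2_idx = 1
  bottom 5 bits -> offset = 31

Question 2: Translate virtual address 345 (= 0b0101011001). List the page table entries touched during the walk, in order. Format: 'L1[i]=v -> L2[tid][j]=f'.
vaddr = 345 = 0b0101011001
Split: l1_idx=2, l2_idx=2, offset=25

Answer: L1[2]=2 -> L2[2][2]=71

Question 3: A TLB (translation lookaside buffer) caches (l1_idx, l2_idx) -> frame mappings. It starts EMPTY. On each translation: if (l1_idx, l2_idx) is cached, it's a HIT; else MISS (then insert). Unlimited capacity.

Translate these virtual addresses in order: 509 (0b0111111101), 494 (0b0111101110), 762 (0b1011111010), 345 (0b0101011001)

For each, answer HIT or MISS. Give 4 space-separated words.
Answer: MISS HIT MISS MISS

Derivation:
vaddr=509: (3,3) not in TLB -> MISS, insert
vaddr=494: (3,3) in TLB -> HIT
vaddr=762: (5,3) not in TLB -> MISS, insert
vaddr=345: (2,2) not in TLB -> MISS, insert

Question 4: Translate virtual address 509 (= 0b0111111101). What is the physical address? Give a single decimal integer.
vaddr = 509 = 0b0111111101
Split: l1_idx=3, l2_idx=3, offset=29
L1[3] = 0
L2[0][3] = 37
paddr = 37 * 32 + 29 = 1213

Answer: 1213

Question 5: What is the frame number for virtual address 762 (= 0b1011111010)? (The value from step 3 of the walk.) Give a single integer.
Answer: 58

Derivation:
vaddr = 762: l1_idx=5, l2_idx=3
L1[5] = 1; L2[1][3] = 58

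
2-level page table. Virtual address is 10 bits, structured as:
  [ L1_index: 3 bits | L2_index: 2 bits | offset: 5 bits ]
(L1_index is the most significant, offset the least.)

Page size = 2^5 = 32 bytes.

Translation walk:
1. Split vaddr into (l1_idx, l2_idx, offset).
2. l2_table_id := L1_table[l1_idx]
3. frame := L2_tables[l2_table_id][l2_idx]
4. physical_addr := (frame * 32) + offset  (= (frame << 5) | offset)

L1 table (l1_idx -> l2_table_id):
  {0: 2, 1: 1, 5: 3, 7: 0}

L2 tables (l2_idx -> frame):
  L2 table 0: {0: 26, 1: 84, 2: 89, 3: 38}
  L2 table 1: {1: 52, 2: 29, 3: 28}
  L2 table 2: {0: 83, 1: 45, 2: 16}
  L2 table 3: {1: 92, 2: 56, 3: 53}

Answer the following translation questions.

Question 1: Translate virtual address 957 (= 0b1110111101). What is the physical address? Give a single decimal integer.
Answer: 2717

Derivation:
vaddr = 957 = 0b1110111101
Split: l1_idx=7, l2_idx=1, offset=29
L1[7] = 0
L2[0][1] = 84
paddr = 84 * 32 + 29 = 2717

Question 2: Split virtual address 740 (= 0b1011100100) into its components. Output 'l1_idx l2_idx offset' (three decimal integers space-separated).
Answer: 5 3 4

Derivation:
vaddr = 740 = 0b1011100100
  top 3 bits -> l1_idx = 5
  next 2 bits -> l2_idx = 3
  bottom 5 bits -> offset = 4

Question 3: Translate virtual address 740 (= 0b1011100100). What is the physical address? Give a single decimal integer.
Answer: 1700

Derivation:
vaddr = 740 = 0b1011100100
Split: l1_idx=5, l2_idx=3, offset=4
L1[5] = 3
L2[3][3] = 53
paddr = 53 * 32 + 4 = 1700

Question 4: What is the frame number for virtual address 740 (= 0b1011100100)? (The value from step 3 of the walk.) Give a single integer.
Answer: 53

Derivation:
vaddr = 740: l1_idx=5, l2_idx=3
L1[5] = 3; L2[3][3] = 53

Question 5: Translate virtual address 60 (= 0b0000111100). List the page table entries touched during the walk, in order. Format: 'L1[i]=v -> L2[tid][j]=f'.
vaddr = 60 = 0b0000111100
Split: l1_idx=0, l2_idx=1, offset=28

Answer: L1[0]=2 -> L2[2][1]=45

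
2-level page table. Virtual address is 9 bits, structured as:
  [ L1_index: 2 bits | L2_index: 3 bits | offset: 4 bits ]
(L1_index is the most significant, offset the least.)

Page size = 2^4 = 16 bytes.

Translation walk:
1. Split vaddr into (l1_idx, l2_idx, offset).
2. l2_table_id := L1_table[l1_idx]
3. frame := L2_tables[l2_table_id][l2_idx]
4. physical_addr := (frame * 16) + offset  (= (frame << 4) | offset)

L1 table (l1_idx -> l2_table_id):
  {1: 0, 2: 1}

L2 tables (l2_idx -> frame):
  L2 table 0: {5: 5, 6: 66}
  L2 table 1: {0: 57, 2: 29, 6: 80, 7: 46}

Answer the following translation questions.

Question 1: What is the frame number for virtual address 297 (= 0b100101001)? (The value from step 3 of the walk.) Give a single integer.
vaddr = 297: l1_idx=2, l2_idx=2
L1[2] = 1; L2[1][2] = 29

Answer: 29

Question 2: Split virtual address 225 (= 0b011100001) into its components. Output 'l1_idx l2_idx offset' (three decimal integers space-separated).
vaddr = 225 = 0b011100001
  top 2 bits -> l1_idx = 1
  next 3 bits -> l2_idx = 6
  bottom 4 bits -> offset = 1

Answer: 1 6 1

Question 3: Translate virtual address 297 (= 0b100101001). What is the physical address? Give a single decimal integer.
vaddr = 297 = 0b100101001
Split: l1_idx=2, l2_idx=2, offset=9
L1[2] = 1
L2[1][2] = 29
paddr = 29 * 16 + 9 = 473

Answer: 473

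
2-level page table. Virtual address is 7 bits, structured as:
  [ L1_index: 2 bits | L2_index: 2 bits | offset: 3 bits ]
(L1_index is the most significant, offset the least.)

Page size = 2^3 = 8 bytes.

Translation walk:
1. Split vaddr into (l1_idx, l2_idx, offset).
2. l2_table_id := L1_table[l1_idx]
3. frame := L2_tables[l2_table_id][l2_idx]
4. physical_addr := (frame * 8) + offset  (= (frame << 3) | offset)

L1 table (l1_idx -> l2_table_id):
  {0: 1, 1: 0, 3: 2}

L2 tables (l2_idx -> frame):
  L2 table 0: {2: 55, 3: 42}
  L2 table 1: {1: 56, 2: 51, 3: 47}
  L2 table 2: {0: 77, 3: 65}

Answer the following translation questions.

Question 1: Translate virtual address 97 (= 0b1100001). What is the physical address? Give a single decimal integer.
vaddr = 97 = 0b1100001
Split: l1_idx=3, l2_idx=0, offset=1
L1[3] = 2
L2[2][0] = 77
paddr = 77 * 8 + 1 = 617

Answer: 617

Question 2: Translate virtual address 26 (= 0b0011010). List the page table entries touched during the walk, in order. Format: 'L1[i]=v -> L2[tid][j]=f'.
vaddr = 26 = 0b0011010
Split: l1_idx=0, l2_idx=3, offset=2

Answer: L1[0]=1 -> L2[1][3]=47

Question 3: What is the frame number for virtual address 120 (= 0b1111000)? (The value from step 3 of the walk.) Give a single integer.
Answer: 65

Derivation:
vaddr = 120: l1_idx=3, l2_idx=3
L1[3] = 2; L2[2][3] = 65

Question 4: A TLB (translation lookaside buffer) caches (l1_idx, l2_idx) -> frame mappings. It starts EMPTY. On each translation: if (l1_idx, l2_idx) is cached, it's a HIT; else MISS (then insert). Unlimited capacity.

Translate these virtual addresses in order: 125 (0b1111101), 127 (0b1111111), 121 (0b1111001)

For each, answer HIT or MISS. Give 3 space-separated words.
vaddr=125: (3,3) not in TLB -> MISS, insert
vaddr=127: (3,3) in TLB -> HIT
vaddr=121: (3,3) in TLB -> HIT

Answer: MISS HIT HIT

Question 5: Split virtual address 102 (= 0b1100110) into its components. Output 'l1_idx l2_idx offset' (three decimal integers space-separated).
Answer: 3 0 6

Derivation:
vaddr = 102 = 0b1100110
  top 2 bits -> l1_idx = 3
  next 2 bits -> l2_idx = 0
  bottom 3 bits -> offset = 6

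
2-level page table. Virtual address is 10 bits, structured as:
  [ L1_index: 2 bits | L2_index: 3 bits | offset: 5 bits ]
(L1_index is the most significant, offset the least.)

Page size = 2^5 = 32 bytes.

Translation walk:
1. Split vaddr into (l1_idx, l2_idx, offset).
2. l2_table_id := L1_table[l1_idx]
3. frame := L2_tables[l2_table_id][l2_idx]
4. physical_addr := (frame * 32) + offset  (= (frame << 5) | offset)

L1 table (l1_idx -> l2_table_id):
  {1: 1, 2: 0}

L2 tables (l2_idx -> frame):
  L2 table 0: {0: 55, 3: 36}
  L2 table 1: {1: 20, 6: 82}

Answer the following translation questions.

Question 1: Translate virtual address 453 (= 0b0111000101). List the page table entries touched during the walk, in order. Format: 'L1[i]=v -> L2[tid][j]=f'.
vaddr = 453 = 0b0111000101
Split: l1_idx=1, l2_idx=6, offset=5

Answer: L1[1]=1 -> L2[1][6]=82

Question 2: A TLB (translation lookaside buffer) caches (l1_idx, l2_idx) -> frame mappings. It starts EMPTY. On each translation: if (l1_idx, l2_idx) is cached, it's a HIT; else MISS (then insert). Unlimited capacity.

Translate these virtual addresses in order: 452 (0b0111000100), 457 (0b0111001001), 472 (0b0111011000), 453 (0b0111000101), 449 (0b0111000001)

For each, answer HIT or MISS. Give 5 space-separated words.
Answer: MISS HIT HIT HIT HIT

Derivation:
vaddr=452: (1,6) not in TLB -> MISS, insert
vaddr=457: (1,6) in TLB -> HIT
vaddr=472: (1,6) in TLB -> HIT
vaddr=453: (1,6) in TLB -> HIT
vaddr=449: (1,6) in TLB -> HIT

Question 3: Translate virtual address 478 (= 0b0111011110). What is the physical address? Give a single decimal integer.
Answer: 2654

Derivation:
vaddr = 478 = 0b0111011110
Split: l1_idx=1, l2_idx=6, offset=30
L1[1] = 1
L2[1][6] = 82
paddr = 82 * 32 + 30 = 2654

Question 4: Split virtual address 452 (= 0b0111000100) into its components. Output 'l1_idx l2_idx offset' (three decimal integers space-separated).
vaddr = 452 = 0b0111000100
  top 2 bits -> l1_idx = 1
  next 3 bits -> l2_idx = 6
  bottom 5 bits -> offset = 4

Answer: 1 6 4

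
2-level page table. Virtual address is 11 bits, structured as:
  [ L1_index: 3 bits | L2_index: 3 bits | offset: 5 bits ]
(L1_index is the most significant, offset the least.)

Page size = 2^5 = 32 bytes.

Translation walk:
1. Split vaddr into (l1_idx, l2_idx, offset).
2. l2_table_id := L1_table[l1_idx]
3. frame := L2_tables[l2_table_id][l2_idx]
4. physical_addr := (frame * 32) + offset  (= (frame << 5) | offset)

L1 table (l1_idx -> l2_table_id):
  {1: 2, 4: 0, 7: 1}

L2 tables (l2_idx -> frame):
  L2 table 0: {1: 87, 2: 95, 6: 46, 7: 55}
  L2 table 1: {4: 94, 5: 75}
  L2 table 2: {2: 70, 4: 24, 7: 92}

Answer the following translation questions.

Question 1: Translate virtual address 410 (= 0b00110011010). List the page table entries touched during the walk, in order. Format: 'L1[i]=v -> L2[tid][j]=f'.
Answer: L1[1]=2 -> L2[2][4]=24

Derivation:
vaddr = 410 = 0b00110011010
Split: l1_idx=1, l2_idx=4, offset=26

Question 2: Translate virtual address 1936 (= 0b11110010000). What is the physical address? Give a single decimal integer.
vaddr = 1936 = 0b11110010000
Split: l1_idx=7, l2_idx=4, offset=16
L1[7] = 1
L2[1][4] = 94
paddr = 94 * 32 + 16 = 3024

Answer: 3024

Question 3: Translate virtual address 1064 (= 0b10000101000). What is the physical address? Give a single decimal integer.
vaddr = 1064 = 0b10000101000
Split: l1_idx=4, l2_idx=1, offset=8
L1[4] = 0
L2[0][1] = 87
paddr = 87 * 32 + 8 = 2792

Answer: 2792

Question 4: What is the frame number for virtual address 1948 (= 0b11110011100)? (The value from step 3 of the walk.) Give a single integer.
Answer: 94

Derivation:
vaddr = 1948: l1_idx=7, l2_idx=4
L1[7] = 1; L2[1][4] = 94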